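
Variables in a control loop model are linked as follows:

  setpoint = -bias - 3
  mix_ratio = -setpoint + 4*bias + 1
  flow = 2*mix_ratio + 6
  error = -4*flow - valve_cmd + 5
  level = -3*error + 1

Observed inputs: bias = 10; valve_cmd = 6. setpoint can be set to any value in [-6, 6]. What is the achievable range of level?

916 to 1204

Intervening on setpoint fixes its value directly, overriding its dependence on bias.
Substituting into the mix_ratio equation gives mix_ratio = -setpoint + 41.
Substituting into the flow equation gives flow = -2*setpoint + 88.
This gives error = 8*setpoint - 353.
So level = -24*setpoint + 1060.
Linear in setpoint, so extremes are at the endpoints: setpoint = -6 gives level = 1204; setpoint = 6 gives level = 916.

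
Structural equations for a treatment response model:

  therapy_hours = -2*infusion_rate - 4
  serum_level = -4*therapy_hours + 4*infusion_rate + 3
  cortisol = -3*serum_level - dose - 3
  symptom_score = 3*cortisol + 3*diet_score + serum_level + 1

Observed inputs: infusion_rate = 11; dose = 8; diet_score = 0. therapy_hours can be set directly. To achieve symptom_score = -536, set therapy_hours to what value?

Intervening on therapy_hours fixes its value directly, overriding its dependence on infusion_rate.
Substituting into the serum_level equation gives serum_level = -4*therapy_hours + 47.
So cortisol = 12*therapy_hours - 152.
This gives symptom_score = 32*therapy_hours - 408.
Solve 32*therapy_hours - 408 = -536: therapy_hours = (-536 + 408) / 32 = -4.

therapy_hours = -4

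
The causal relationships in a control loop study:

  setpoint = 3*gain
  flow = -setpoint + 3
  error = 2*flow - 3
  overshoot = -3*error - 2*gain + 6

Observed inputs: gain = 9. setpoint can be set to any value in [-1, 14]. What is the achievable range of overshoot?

-27 to 63

Intervening on setpoint fixes its value directly, overriding its dependence on gain.
Substituting into the error equation gives error = -2*setpoint + 3.
Substituting into the overshoot equation gives overshoot = 6*setpoint - 21.
Linear in setpoint, so extremes are at the endpoints: setpoint = -1 gives overshoot = -27; setpoint = 14 gives overshoot = 63.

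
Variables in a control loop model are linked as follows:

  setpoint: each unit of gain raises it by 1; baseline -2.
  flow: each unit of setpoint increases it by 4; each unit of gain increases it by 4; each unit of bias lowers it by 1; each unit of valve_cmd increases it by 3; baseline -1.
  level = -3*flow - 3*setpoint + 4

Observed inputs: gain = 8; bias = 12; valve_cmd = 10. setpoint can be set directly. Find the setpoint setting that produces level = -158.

Intervening on setpoint fixes its value directly, overriding its dependence on gain.
Substituting into the flow equation gives flow = 4*setpoint + 49.
Substituting into the level equation gives level = -15*setpoint - 143.
Solve -15*setpoint - 143 = -158: setpoint = (-158 + 143) / -15 = 1.

setpoint = 1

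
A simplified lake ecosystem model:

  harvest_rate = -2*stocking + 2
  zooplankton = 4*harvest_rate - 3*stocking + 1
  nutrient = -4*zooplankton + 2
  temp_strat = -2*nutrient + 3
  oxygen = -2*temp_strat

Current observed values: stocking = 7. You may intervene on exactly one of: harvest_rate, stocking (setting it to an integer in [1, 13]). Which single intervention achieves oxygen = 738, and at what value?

set stocking = 5

Intervening on harvest_rate: oxygen = -64*harvest_rate + 322. Reaching 738 requires harvest_rate = -13/2, not an integer.
Intervening on stocking: with other inputs at their observed values, oxygen = 176*stocking - 142. Solving for 738 gives stocking = 5, within [1, 13].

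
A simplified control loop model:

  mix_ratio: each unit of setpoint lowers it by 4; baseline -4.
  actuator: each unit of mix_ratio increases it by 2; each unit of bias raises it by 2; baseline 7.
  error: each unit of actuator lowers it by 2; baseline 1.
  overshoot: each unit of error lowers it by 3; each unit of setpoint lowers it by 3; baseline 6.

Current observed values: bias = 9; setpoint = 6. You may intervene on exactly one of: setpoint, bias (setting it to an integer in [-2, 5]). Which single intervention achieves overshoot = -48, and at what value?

set setpoint = 3

Intervening on setpoint: with other inputs at their observed values, overshoot = -51*setpoint + 105. Solving for -48 gives setpoint = 3, within [-2, 5].
Intervening on bias: overshoot = 12*bias - 309. Reaching -48 requires bias = 87/4, not an integer.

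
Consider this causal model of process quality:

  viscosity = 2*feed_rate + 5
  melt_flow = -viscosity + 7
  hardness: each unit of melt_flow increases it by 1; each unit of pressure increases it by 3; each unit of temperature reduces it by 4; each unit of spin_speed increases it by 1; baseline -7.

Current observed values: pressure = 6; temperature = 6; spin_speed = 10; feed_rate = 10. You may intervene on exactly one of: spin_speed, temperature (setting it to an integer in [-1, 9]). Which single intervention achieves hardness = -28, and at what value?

Intervening on spin_speed: with other inputs at their observed values, hardness = spin_speed - 31. Solving for -28 gives spin_speed = 3, within [-1, 9].
Intervening on temperature: hardness = -4*temperature + 3. Reaching -28 requires temperature = 31/4, not an integer.

set spin_speed = 3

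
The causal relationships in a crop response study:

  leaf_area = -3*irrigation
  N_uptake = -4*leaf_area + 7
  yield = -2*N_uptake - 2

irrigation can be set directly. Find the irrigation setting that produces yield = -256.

Substituting into the N_uptake equation gives N_uptake = 12*irrigation + 7.
Substituting into the yield equation gives yield = -24*irrigation - 16.
Solve -24*irrigation - 16 = -256: irrigation = (-256 + 16) / -24 = 10.

irrigation = 10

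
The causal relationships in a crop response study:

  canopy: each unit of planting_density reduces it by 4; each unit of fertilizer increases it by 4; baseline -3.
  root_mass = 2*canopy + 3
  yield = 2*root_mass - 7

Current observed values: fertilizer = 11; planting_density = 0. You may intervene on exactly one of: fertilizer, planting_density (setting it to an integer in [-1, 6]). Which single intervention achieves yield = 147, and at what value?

Intervening on fertilizer: yield = 16*fertilizer - 13. Reaching 147 requires fertilizer = 10, outside [-1, 6].
Intervening on planting_density: with other inputs at their observed values, yield = -16*planting_density + 163. Solving for 147 gives planting_density = 1, within [-1, 6].

set planting_density = 1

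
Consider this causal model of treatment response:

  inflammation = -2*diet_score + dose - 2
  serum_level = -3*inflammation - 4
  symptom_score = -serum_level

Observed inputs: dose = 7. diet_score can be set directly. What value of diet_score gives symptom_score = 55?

diet_score = -6

Substituting into the inflammation equation gives inflammation = -2*diet_score + 5.
serum_level becomes 6*diet_score - 19.
This gives symptom_score = -6*diet_score + 19.
Solve -6*diet_score + 19 = 55: diet_score = (55 - 19) / -6 = -6.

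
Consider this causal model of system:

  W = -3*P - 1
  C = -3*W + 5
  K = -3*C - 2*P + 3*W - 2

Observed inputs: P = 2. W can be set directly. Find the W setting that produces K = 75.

W = 8

Intervening on W fixes its value directly, overriding its dependence on P.
Substituting into the K equation gives K = 12*W - 21.
Solve 12*W - 21 = 75: W = (75 + 21) / 12 = 8.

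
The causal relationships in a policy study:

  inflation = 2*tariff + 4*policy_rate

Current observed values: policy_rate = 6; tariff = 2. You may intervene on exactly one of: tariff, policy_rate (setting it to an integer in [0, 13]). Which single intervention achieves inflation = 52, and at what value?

set policy_rate = 12

Intervening on tariff: inflation = 2*tariff + 24. Reaching 52 requires tariff = 14, outside [0, 13].
Intervening on policy_rate: with other inputs at their observed values, inflation = 4*policy_rate + 4. Solving for 52 gives policy_rate = 12, within [0, 13].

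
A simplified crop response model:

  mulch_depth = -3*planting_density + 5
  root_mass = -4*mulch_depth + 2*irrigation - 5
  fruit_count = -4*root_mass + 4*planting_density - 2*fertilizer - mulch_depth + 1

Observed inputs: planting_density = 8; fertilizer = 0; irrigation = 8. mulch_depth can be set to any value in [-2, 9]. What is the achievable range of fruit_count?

Intervening on mulch_depth fixes its value directly, overriding its dependence on planting_density.
Substituting into the root_mass equation gives root_mass = -4*mulch_depth + 11.
Substituting into the fruit_count equation gives fruit_count = 15*mulch_depth - 11.
Linear in mulch_depth, so extremes are at the endpoints: mulch_depth = -2 gives fruit_count = -41; mulch_depth = 9 gives fruit_count = 124.

-41 to 124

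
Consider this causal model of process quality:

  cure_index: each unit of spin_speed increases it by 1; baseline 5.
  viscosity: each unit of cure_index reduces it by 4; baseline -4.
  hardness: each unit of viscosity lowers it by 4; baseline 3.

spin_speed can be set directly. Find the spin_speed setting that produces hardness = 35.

Substituting into the viscosity equation gives viscosity = -4*spin_speed - 24.
hardness becomes 16*spin_speed + 99.
Solve 16*spin_speed + 99 = 35: spin_speed = (35 - 99) / 16 = -4.

spin_speed = -4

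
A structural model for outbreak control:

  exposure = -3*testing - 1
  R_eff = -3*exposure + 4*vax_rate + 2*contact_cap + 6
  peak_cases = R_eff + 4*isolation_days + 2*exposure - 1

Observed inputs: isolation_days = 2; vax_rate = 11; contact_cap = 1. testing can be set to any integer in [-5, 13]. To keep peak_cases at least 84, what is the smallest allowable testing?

testing = 8

Substituting into the R_eff equation gives R_eff = 9*testing + 55.
So peak_cases = 3*testing + 60.
Require 3*testing + 60 ≥ 84, so testing ≥ 8.
The smallest integer in [-5, 13] satisfying this is 8.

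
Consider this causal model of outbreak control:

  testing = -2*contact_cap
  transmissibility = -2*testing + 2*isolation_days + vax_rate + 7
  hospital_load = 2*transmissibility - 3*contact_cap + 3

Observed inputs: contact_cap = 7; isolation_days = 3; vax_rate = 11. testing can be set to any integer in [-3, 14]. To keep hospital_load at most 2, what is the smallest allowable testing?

testing = 7

Intervening on testing fixes its value directly, overriding its dependence on contact_cap.
Substituting into the transmissibility equation gives transmissibility = -2*testing + 24.
So hospital_load = -4*testing + 30.
Require -4*testing + 30 ≤ 2, so testing ≥ 7.
The smallest integer in [-3, 14] satisfying this is 7.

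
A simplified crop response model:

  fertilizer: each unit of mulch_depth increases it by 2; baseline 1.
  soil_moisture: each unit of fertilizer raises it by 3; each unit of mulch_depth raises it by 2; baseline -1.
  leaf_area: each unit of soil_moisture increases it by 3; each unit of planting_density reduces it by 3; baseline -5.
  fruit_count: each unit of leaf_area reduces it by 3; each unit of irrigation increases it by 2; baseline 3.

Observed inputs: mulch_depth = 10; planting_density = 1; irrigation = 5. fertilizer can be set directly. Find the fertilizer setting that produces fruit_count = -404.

Intervening on fertilizer fixes its value directly, overriding its dependence on mulch_depth.
Substituting into the soil_moisture equation gives soil_moisture = 3*fertilizer + 19.
So leaf_area = 9*fertilizer + 49.
Substituting into the fruit_count equation gives fruit_count = -27*fertilizer - 134.
Solve -27*fertilizer - 134 = -404: fertilizer = (-404 + 134) / -27 = 10.

fertilizer = 10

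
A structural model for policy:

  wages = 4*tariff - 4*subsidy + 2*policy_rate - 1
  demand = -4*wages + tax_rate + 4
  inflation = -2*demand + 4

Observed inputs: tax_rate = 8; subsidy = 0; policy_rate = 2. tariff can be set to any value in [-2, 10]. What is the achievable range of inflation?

-60 to 324

Substituting into the wages equation gives wages = 4*tariff + 3.
Substituting into the demand equation gives demand = -16*tariff.
Substituting into the inflation equation gives inflation = 32*tariff + 4.
Linear in tariff, so extremes are at the endpoints: tariff = -2 gives inflation = -60; tariff = 10 gives inflation = 324.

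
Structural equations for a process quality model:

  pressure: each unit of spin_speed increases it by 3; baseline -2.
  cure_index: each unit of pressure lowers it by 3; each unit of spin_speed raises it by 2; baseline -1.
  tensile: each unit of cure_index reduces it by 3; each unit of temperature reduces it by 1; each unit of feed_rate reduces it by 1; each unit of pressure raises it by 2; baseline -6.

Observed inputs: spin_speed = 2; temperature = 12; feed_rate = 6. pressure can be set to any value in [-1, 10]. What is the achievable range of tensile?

-44 to 77

Intervening on pressure fixes its value directly, overriding its dependence on spin_speed.
Substituting into the cure_index equation gives cure_index = -3*pressure + 3.
Substituting into the tensile equation gives tensile = 11*pressure - 33.
Linear in pressure, so extremes are at the endpoints: pressure = -1 gives tensile = -44; pressure = 10 gives tensile = 77.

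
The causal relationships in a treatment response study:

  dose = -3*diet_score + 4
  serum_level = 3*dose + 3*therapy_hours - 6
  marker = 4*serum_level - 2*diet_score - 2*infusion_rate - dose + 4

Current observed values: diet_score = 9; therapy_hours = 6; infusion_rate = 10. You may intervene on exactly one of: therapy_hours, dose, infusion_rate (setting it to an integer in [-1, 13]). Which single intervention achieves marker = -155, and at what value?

Intervening on therapy_hours: with other inputs at their observed values, marker = 12*therapy_hours - 311. Solving for -155 gives therapy_hours = 13, within [-1, 13].
Intervening on dose: marker = 11*dose + 14. Reaching -155 requires dose = -169/11, not an integer.
Intervening on infusion_rate: marker = -2*infusion_rate - 219. Reaching -155 requires infusion_rate = -32, outside [-1, 13].

set therapy_hours = 13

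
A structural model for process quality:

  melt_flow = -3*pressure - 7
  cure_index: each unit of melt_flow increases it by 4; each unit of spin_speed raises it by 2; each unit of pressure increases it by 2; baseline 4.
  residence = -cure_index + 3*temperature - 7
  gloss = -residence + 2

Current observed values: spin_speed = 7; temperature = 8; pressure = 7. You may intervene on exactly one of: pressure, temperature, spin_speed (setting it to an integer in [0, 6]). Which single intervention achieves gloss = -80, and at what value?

set temperature = 3

Intervening on pressure: gloss = -10*pressure - 25. Reaching -80 requires pressure = 11/2, not an integer.
Intervening on temperature: with other inputs at their observed values, gloss = -3*temperature - 71. Solving for -80 gives temperature = 3, within [0, 6].
Intervening on spin_speed: gloss = 2*spin_speed - 109. Reaching -80 requires spin_speed = 29/2, not an integer.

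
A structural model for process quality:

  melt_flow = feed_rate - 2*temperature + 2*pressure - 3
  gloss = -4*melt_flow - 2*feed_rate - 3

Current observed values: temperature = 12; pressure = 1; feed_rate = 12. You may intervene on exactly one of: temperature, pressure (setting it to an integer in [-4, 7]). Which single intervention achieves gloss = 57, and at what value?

set pressure = -3

Intervening on temperature: gloss = 8*temperature - 71. Reaching 57 requires temperature = 16, outside [-4, 7].
Intervening on pressure: with other inputs at their observed values, gloss = -8*pressure + 33. Solving for 57 gives pressure = -3, within [-4, 7].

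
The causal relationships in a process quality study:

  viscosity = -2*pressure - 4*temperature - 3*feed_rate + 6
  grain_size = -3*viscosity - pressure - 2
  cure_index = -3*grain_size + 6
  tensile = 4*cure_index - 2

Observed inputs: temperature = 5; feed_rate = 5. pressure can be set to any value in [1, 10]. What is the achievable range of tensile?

Substituting into the viscosity equation gives viscosity = -2*pressure - 29.
Substituting into the grain_size equation gives grain_size = 5*pressure + 85.
So cure_index = -15*pressure - 249.
Substituting into the tensile equation gives tensile = -60*pressure - 998.
Linear in pressure, so extremes are at the endpoints: pressure = 1 gives tensile = -1058; pressure = 10 gives tensile = -1598.

-1598 to -1058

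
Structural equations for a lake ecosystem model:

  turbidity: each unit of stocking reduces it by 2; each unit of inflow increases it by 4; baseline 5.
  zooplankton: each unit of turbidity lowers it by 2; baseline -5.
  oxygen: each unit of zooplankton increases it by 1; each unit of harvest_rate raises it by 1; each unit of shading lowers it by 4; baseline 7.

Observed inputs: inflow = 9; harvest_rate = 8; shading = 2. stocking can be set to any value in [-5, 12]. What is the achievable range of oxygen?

Substituting into the turbidity equation gives turbidity = -2*stocking + 41.
zooplankton becomes 4*stocking - 87.
Substituting into the oxygen equation gives oxygen = 4*stocking - 80.
Linear in stocking, so extremes are at the endpoints: stocking = -5 gives oxygen = -100; stocking = 12 gives oxygen = -32.

-100 to -32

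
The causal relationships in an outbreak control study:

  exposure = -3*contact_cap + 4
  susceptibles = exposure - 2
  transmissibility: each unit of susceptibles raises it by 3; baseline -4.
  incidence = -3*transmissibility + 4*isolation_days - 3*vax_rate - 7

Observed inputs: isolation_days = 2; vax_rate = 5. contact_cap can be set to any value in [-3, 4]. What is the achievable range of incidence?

-101 to 88

Substituting into the susceptibles equation gives susceptibles = -3*contact_cap + 2.
Substituting into the transmissibility equation gives transmissibility = -9*contact_cap + 2.
incidence becomes 27*contact_cap - 20.
Linear in contact_cap, so extremes are at the endpoints: contact_cap = -3 gives incidence = -101; contact_cap = 4 gives incidence = 88.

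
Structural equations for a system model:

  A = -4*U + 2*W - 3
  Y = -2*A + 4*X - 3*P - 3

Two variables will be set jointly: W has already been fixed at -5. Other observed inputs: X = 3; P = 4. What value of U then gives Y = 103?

U = 10

With W held at -5:
Substituting into the A equation gives A = -4*U - 13.
So Y = 8*U + 23.
Solve 8*U + 23 = 103: U = (103 - 23) / 8 = 10.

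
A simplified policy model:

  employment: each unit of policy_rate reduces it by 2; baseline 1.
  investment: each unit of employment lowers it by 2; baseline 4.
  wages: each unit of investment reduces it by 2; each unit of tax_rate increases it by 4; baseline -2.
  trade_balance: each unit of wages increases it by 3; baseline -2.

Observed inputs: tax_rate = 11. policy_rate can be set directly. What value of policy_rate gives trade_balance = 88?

policy_rate = 1

Substituting into the investment equation gives investment = 4*policy_rate + 2.
Substituting into the wages equation gives wages = -8*policy_rate + 38.
trade_balance becomes -24*policy_rate + 112.
Solve -24*policy_rate + 112 = 88: policy_rate = (88 - 112) / -24 = 1.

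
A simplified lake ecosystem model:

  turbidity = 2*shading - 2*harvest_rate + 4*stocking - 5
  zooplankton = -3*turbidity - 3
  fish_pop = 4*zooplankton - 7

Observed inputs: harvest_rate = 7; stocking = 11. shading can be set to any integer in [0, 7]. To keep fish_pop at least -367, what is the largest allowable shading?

Substituting into the turbidity equation gives turbidity = 2*shading + 25.
Substituting into the zooplankton equation gives zooplankton = -6*shading - 78.
Substituting into the fish_pop equation gives fish_pop = -24*shading - 319.
Require -24*shading - 319 ≥ -367, so shading ≤ 2.
The largest integer in [0, 7] satisfying this is 2.

shading = 2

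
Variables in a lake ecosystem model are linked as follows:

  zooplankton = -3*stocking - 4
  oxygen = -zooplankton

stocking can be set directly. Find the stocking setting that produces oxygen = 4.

stocking = 0

Substituting into the oxygen equation gives oxygen = 3*stocking + 4.
Solve 3*stocking + 4 = 4: stocking = (4 - 4) / 3 = 0.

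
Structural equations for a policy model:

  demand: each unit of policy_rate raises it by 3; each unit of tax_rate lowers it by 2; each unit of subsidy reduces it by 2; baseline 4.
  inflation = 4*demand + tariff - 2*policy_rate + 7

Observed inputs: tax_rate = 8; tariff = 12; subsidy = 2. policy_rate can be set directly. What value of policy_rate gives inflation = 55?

Substituting into the demand equation gives demand = 3*policy_rate - 16.
Substituting into the inflation equation gives inflation = 10*policy_rate - 45.
Solve 10*policy_rate - 45 = 55: policy_rate = (55 + 45) / 10 = 10.

policy_rate = 10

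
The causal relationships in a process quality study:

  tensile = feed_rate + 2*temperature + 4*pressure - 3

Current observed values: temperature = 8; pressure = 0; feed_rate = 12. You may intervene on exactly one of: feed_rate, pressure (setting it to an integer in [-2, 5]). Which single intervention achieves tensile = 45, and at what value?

set pressure = 5

Intervening on feed_rate: tensile = feed_rate + 13. Reaching 45 requires feed_rate = 32, outside [-2, 5].
Intervening on pressure: with other inputs at their observed values, tensile = 4*pressure + 25. Solving for 45 gives pressure = 5, within [-2, 5].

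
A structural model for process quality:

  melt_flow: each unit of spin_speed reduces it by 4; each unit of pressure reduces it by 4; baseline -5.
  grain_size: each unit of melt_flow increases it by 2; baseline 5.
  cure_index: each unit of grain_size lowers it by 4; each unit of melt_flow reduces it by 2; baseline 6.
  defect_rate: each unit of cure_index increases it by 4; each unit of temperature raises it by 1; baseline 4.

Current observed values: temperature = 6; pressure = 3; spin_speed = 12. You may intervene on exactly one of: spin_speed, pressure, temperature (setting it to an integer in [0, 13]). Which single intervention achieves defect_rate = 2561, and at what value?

Intervening on spin_speed: defect_rate = 160*spin_speed + 634. Reaching 2561 requires spin_speed = 1927/160, not an integer.
Intervening on pressure: defect_rate = 160*pressure + 2074. Reaching 2561 requires pressure = 487/160, not an integer.
Intervening on temperature: with other inputs at their observed values, defect_rate = temperature + 2548. Solving for 2561 gives temperature = 13, within [0, 13].

set temperature = 13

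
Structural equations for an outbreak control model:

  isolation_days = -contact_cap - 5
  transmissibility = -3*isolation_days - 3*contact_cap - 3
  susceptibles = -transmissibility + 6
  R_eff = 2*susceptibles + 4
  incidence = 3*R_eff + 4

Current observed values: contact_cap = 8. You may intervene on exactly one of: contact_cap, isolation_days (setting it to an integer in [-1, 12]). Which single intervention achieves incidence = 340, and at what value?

set isolation_days = 7

Intervening on contact_cap: the paths from contact_cap to incidence cancel (net effect zero), leaving incidence = -20; 340 is unreachable this way.
Intervening on isolation_days: with other inputs at their observed values, incidence = 18*isolation_days + 214. Solving for 340 gives isolation_days = 7, within [-1, 12].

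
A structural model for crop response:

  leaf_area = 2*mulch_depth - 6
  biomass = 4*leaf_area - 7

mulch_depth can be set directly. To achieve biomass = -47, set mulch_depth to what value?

Substituting into the biomass equation gives biomass = 8*mulch_depth - 31.
Solve 8*mulch_depth - 31 = -47: mulch_depth = (-47 + 31) / 8 = -2.

mulch_depth = -2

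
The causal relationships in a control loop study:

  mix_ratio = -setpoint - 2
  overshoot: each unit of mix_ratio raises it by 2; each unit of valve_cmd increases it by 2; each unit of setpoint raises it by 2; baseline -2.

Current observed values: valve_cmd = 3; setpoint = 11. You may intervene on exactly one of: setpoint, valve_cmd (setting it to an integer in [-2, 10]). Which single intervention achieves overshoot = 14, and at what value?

Intervening on setpoint: the paths from setpoint to overshoot cancel (net effect zero), leaving overshoot = 0; 14 is unreachable this way.
Intervening on valve_cmd: with other inputs at their observed values, overshoot = 2*valve_cmd - 6. Solving for 14 gives valve_cmd = 10, within [-2, 10].

set valve_cmd = 10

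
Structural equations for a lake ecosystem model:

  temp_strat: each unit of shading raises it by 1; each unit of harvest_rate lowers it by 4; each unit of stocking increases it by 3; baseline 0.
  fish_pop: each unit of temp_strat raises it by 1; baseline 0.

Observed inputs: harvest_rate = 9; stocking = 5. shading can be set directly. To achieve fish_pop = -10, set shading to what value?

shading = 11

Substituting into the temp_strat equation gives temp_strat = shading - 21.
Substituting into the fish_pop equation gives fish_pop = shading - 21.
Solve shading - 21 = -10: shading = (-10 + 21) / 1 = 11.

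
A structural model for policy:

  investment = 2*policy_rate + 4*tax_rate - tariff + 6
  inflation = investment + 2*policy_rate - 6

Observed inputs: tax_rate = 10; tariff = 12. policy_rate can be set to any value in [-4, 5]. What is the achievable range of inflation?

12 to 48

Substituting into the investment equation gives investment = 2*policy_rate + 34.
Substituting into the inflation equation gives inflation = 4*policy_rate + 28.
Linear in policy_rate, so extremes are at the endpoints: policy_rate = -4 gives inflation = 12; policy_rate = 5 gives inflation = 48.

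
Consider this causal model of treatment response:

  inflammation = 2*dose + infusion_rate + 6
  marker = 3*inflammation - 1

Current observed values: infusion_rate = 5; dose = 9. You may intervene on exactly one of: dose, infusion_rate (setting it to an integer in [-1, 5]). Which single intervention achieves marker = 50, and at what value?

Intervening on dose: with other inputs at their observed values, marker = 6*dose + 32. Solving for 50 gives dose = 3, within [-1, 5].
Intervening on infusion_rate: marker = 3*infusion_rate + 71. Reaching 50 requires infusion_rate = -7, outside [-1, 5].

set dose = 3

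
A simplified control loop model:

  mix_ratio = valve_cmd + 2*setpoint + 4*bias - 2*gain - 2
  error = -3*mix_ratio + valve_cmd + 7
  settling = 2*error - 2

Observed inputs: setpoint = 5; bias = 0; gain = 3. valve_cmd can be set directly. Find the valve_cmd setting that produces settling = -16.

valve_cmd = 4

Substituting into the mix_ratio equation gives mix_ratio = valve_cmd + 2.
So error = -2*valve_cmd + 1.
So settling = -4*valve_cmd.
Solve -4*valve_cmd = -16: valve_cmd = -16 / -4 = 4.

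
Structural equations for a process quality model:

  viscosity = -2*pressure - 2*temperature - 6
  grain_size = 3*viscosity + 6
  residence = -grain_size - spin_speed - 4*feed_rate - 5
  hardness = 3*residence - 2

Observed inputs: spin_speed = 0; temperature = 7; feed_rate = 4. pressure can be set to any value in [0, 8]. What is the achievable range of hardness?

Substituting into the viscosity equation gives viscosity = -2*pressure - 20.
This gives grain_size = -6*pressure - 54.
This gives residence = 6*pressure + 33.
Substituting into the hardness equation gives hardness = 18*pressure + 97.
Linear in pressure, so extremes are at the endpoints: pressure = 0 gives hardness = 97; pressure = 8 gives hardness = 241.

97 to 241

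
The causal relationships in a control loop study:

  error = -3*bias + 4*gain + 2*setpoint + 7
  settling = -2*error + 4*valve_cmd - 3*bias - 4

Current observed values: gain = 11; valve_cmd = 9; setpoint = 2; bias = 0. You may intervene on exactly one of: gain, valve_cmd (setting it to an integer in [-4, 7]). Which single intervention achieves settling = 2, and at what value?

set gain = 1

Intervening on gain: with other inputs at their observed values, settling = -8*gain + 10. Solving for 2 gives gain = 1, within [-4, 7].
Intervening on valve_cmd: settling = 4*valve_cmd - 114. Reaching 2 requires valve_cmd = 29, outside [-4, 7].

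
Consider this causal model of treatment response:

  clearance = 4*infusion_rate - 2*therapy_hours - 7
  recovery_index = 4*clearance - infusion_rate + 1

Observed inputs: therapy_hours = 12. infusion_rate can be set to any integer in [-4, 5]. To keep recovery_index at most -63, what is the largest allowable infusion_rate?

infusion_rate = 4

Substituting into the clearance equation gives clearance = 4*infusion_rate - 31.
Substituting into the recovery_index equation gives recovery_index = 15*infusion_rate - 123.
Require 15*infusion_rate - 123 ≤ -63, so infusion_rate ≤ 4.
The largest integer in [-4, 5] satisfying this is 4.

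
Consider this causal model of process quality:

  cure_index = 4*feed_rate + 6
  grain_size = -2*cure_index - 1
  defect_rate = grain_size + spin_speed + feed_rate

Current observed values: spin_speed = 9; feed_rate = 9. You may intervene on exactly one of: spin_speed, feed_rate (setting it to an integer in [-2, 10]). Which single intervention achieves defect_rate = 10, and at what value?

Intervening on spin_speed: defect_rate = spin_speed - 76. Reaching 10 requires spin_speed = 86, outside [-2, 10].
Intervening on feed_rate: with other inputs at their observed values, defect_rate = -7*feed_rate - 4. Solving for 10 gives feed_rate = -2, within [-2, 10].

set feed_rate = -2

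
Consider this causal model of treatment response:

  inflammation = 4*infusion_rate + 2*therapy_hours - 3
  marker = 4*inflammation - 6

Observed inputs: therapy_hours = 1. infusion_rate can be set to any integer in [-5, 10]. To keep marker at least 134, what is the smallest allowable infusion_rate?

infusion_rate = 9

Substituting into the inflammation equation gives inflammation = 4*infusion_rate - 1.
Substituting into the marker equation gives marker = 16*infusion_rate - 10.
Require 16*infusion_rate - 10 ≥ 134, so infusion_rate ≥ 9.
The smallest integer in [-5, 10] satisfying this is 9.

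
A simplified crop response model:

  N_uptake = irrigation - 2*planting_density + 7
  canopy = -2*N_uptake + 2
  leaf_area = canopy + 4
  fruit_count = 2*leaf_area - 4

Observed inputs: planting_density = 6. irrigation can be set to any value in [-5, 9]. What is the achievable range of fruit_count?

Substituting into the N_uptake equation gives N_uptake = irrigation - 5.
Substituting into the canopy equation gives canopy = -2*irrigation + 12.
leaf_area becomes -2*irrigation + 16.
Substituting into the fruit_count equation gives fruit_count = -4*irrigation + 28.
Linear in irrigation, so extremes are at the endpoints: irrigation = -5 gives fruit_count = 48; irrigation = 9 gives fruit_count = -8.

-8 to 48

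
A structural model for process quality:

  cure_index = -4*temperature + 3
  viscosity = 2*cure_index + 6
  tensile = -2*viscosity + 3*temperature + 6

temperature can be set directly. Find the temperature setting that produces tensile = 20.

Substituting into the viscosity equation gives viscosity = -8*temperature + 12.
This gives tensile = 19*temperature - 18.
Solve 19*temperature - 18 = 20: temperature = (20 + 18) / 19 = 2.

temperature = 2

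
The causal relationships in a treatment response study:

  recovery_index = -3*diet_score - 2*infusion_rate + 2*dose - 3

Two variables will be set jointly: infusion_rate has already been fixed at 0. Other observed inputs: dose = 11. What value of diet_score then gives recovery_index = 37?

With infusion_rate held at 0:
Substituting into the recovery_index equation gives recovery_index = -3*diet_score + 19.
Solve -3*diet_score + 19 = 37: diet_score = (37 - 19) / -3 = -6.

diet_score = -6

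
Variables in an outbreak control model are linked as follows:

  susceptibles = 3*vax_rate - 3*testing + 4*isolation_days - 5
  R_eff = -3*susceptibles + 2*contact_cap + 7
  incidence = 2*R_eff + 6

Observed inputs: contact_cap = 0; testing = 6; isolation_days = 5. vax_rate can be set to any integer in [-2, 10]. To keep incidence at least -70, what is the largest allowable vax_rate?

Substituting into the susceptibles equation gives susceptibles = 3*vax_rate - 3.
R_eff becomes -9*vax_rate + 16.
So incidence = -18*vax_rate + 38.
Require -18*vax_rate + 38 ≥ -70, so vax_rate ≤ 6.
The largest integer in [-2, 10] satisfying this is 6.

vax_rate = 6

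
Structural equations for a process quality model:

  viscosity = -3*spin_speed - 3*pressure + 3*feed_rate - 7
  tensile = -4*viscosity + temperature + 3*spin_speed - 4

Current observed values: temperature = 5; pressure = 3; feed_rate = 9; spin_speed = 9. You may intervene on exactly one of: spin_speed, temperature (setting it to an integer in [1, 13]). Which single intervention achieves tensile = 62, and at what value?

Intervening on spin_speed: with other inputs at their observed values, tensile = 15*spin_speed - 43. Solving for 62 gives spin_speed = 7, within [1, 13].
Intervening on temperature: tensile = temperature + 87. Reaching 62 requires temperature = -25, outside [1, 13].

set spin_speed = 7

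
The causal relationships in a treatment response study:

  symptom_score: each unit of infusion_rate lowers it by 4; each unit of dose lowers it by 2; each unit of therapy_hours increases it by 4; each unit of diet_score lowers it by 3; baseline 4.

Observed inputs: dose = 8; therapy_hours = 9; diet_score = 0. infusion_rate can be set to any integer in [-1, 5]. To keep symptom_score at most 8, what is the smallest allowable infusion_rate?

infusion_rate = 4

Substituting into the symptom_score equation gives symptom_score = -4*infusion_rate + 24.
Require -4*infusion_rate + 24 ≤ 8, so infusion_rate ≥ 4.
The smallest integer in [-1, 5] satisfying this is 4.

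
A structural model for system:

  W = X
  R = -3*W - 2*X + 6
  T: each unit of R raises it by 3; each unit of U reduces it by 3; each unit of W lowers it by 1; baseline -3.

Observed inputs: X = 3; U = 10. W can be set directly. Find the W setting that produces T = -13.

Intervening on W fixes its value directly, overriding its dependence on X.
Substituting into the R equation gives R = -3*W.
Substituting into the T equation gives T = -10*W - 33.
Solve -10*W - 33 = -13: W = (-13 + 33) / -10 = -2.

W = -2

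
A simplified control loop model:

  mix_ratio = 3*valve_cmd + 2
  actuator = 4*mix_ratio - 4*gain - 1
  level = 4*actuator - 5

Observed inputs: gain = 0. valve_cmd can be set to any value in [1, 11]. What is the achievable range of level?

71 to 551

Substituting into the actuator equation gives actuator = 12*valve_cmd + 7.
Substituting into the level equation gives level = 48*valve_cmd + 23.
Linear in valve_cmd, so extremes are at the endpoints: valve_cmd = 1 gives level = 71; valve_cmd = 11 gives level = 551.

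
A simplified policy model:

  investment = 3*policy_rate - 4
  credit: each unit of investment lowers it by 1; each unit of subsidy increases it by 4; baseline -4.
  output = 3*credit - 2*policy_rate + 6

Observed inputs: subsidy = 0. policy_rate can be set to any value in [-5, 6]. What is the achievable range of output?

-60 to 61

Substituting into the credit equation gives credit = -3*policy_rate.
Substituting into the output equation gives output = -11*policy_rate + 6.
Linear in policy_rate, so extremes are at the endpoints: policy_rate = -5 gives output = 61; policy_rate = 6 gives output = -60.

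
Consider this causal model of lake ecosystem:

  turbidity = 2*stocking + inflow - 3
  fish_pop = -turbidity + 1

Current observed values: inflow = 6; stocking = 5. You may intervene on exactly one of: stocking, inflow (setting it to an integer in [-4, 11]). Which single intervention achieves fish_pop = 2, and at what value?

Intervening on stocking: with other inputs at their observed values, fish_pop = -2*stocking - 2. Solving for 2 gives stocking = -2, within [-4, 11].
Intervening on inflow: fish_pop = -inflow - 6. Reaching 2 requires inflow = -8, outside [-4, 11].

set stocking = -2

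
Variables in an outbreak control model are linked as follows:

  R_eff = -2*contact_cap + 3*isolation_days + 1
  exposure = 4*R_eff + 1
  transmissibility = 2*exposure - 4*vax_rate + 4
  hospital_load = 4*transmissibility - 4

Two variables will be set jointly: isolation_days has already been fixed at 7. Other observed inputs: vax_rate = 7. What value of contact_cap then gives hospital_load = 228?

With isolation_days held at 7:
Substituting into the R_eff equation gives R_eff = -2*contact_cap + 22.
This gives exposure = -8*contact_cap + 89.
So transmissibility = -16*contact_cap + 154.
hospital_load becomes -64*contact_cap + 612.
Solve -64*contact_cap + 612 = 228: contact_cap = (228 - 612) / -64 = 6.

contact_cap = 6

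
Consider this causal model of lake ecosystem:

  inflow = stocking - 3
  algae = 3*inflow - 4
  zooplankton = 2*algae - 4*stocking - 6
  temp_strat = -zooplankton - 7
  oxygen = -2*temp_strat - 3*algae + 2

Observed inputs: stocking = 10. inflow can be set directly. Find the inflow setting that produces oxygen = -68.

Intervening on inflow fixes its value directly, overriding its dependence on stocking.
Substituting into the zooplankton equation gives zooplankton = 6*inflow - 54.
Substituting into the temp_strat equation gives temp_strat = -6*inflow + 47.
Substituting into the oxygen equation gives oxygen = 3*inflow - 80.
Solve 3*inflow - 80 = -68: inflow = (-68 + 80) / 3 = 4.

inflow = 4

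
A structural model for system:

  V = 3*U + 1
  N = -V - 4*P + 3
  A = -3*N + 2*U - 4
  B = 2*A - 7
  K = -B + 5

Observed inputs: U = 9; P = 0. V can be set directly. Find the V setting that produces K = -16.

V = 3

Intervening on V fixes its value directly, overriding its dependence on U.
Substituting into the N equation gives N = -V + 3.
Substituting into the A equation gives A = 3*V + 5.
Substituting into the B equation gives B = 6*V + 3.
Substituting into the K equation gives K = -6*V + 2.
Solve -6*V + 2 = -16: V = (-16 - 2) / -6 = 3.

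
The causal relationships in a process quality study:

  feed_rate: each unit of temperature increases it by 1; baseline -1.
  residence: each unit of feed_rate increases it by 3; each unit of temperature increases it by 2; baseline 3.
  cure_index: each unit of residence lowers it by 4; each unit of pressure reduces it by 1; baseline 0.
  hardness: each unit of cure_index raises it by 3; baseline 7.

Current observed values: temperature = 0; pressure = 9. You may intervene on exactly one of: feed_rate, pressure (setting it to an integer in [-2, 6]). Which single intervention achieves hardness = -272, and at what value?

Intervening on feed_rate: with other inputs at their observed values, hardness = -36*feed_rate - 56. Solving for -272 gives feed_rate = 6, within [-2, 6].
Intervening on pressure: hardness = -3*pressure + 7. Reaching -272 requires pressure = 93, outside [-2, 6].

set feed_rate = 6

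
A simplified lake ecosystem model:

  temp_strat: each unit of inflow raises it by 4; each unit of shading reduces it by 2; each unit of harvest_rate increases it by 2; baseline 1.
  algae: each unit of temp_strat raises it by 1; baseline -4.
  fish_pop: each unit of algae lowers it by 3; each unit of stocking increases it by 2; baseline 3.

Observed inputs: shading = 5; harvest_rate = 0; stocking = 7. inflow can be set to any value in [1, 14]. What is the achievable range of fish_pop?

Substituting into the temp_strat equation gives temp_strat = 4*inflow - 9.
Substituting into the algae equation gives algae = 4*inflow - 13.
Substituting into the fish_pop equation gives fish_pop = -12*inflow + 56.
Linear in inflow, so extremes are at the endpoints: inflow = 1 gives fish_pop = 44; inflow = 14 gives fish_pop = -112.

-112 to 44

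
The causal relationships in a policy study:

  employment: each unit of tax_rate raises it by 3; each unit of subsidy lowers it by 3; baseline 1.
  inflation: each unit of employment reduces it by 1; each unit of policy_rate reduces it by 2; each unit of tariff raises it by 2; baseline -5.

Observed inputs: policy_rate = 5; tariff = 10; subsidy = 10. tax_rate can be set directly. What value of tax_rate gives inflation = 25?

tax_rate = 3

Substituting into the employment equation gives employment = 3*tax_rate - 29.
So inflation = -3*tax_rate + 34.
Solve -3*tax_rate + 34 = 25: tax_rate = (25 - 34) / -3 = 3.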